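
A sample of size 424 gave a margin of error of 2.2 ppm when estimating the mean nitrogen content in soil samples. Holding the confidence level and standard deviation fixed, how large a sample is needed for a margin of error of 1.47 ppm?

950

Margin of error scales as 1/√n, so n₂ = n₁·(E₁/E₂)².
n₂ = 424 × (2.2/1.47)² = 424 × 2.24 = 949.76
Round up: n₂ = 950.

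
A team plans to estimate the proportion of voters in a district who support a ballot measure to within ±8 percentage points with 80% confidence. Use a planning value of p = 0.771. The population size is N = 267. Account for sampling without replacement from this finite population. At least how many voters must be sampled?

n = 39

For a proportion with margin E = 0.08 at 80% confidence, z = 1.282.
n = p̂(1−p̂)(z/E)² = 0.771 × 0.229 × (1.282/0.08)² = 45.34 — call this n₀.
Finite-population correction with N = 267: n = n₀ / (1 + (n₀−1)/N) = 45.34 / 1.166 = 38.89
Round up: n = 39.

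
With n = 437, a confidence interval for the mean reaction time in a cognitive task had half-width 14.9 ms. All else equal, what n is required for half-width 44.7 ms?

Margin of error scales as 1/√n, so n₂ = n₁·(E₁/E₂)².
n₂ = 437 × (14.9/44.7)² = 437 × 0.1111 = 48.55
Round up: n₂ = 49.

49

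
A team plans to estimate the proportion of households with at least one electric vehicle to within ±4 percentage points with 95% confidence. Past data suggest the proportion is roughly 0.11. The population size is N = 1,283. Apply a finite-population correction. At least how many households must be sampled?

For a proportion with margin E = 0.04 at 95% confidence, z = 1.960.
n = p̂(1−p̂)(z/E)² = 0.11 × 0.89 × (1.960/0.04)² = 235.06 — call this n₀.
Finite-population correction with N = 1,283: n = n₀ / (1 + (n₀−1)/N) = 235.06 / 1.182 = 198.87
Round up: n = 199.

n = 199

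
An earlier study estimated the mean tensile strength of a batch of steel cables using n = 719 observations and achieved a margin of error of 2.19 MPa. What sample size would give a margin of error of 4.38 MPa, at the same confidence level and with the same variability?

Margin of error scales as 1/√n, so n₂ = n₁·(E₁/E₂)².
n₂ = 719 × (2.19/4.38)² = 719 × 0.25 = 179.75
Round up: n₂ = 180.

n = 180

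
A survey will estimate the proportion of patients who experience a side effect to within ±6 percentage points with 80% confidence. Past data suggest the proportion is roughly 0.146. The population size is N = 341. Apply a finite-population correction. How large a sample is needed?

49

For a proportion with margin E = 0.06 at 80% confidence, z = 1.282.
n = p̂(1−p̂)(z/E)² = 0.146 × 0.854 × (1.282/0.06)² = 56.92 — call this n₀.
Finite-population correction with N = 341: n = n₀ / (1 + (n₀−1)/N) = 56.92 / 1.164 = 48.90
Round up: n = 49.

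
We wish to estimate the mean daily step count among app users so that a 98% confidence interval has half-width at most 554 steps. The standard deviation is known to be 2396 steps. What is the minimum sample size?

102

For a mean, the margin of error is E = z·σ/√n, so n = (zσ/E)².
At 98% confidence, z = 2.326.
n = (2.326 × 2396 / 554)² = 101.20
Round up: n = 102.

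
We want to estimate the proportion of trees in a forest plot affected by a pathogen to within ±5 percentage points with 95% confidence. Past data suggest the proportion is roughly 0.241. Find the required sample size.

282

For a proportion with margin E = 0.05 at 95% confidence, z = 1.960.
n = p̂(1−p̂)(z/E)² = 0.241 × 0.759 × (1.960/0.05)² = 281.08
Round up: n = 282.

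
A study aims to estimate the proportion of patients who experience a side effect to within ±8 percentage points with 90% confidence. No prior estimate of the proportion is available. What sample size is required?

106

For a proportion with margin E = 0.08 at 90% confidence, z = 1.645.
With no prior estimate, use p = 0.5, which maximizes p(1−p) at 0.25.
n = 0.25 × (z/E)² = 0.25 × (1.645/0.08)² = 105.70
Round up: n = 106.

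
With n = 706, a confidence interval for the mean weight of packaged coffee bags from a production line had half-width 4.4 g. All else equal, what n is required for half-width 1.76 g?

Margin of error scales as 1/√n, so n₂ = n₁·(E₁/E₂)².
n₂ = 706 × (4.4/1.76)² = 706 × 6.25 = 4412.50
Round up: n₂ = 4413.

n = 4413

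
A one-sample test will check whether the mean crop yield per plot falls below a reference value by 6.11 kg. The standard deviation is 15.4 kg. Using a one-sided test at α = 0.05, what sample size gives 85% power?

n = 46

For a one-sample z-test, n = ((z_α + z_β)·σ/δ)².
z_α = 1.645 (one-sided α = 0.05); z_β = 1.036 (power 85% → β = 0.15).
n = (2.681 × 15.4 / 6.11)² = 45.66
Round up: n = 46.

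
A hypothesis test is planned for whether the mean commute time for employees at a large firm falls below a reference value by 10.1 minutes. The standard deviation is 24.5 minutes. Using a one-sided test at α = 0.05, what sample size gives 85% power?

For a one-sample z-test, n = ((z_α + z_β)·σ/δ)².
z_α = 1.645 (one-sided α = 0.05); z_β = 1.036 (power 85% → β = 0.15).
n = (2.681 × 24.5 / 10.1)² = 42.29
Round up: n = 43.

n = 43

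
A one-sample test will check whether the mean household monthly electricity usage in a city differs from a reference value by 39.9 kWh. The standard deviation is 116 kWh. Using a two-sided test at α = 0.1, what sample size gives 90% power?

n = 73

For a one-sample z-test, n = ((z_{α/2} + z_β)·σ/δ)².
z_{α/2} = 1.645 (two-sided α = 0.1); z_β = 1.282 (power 90% → β = 0.1).
n = (2.927 × 116 / 39.9)² = 72.41
Round up: n = 73.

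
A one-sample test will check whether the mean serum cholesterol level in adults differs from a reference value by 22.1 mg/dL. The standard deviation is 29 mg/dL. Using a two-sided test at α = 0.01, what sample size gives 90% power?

For a one-sample z-test, n = ((z_{α/2} + z_β)·σ/δ)².
z_{α/2} = 2.576 (two-sided α = 0.01); z_β = 1.282 (power 90% → β = 0.1).
n = (3.858 × 29 / 22.1)² = 25.63
Round up: n = 26.

26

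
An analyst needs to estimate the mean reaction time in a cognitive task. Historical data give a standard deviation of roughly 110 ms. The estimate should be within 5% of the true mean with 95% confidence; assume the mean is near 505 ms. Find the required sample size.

For a mean, the margin of error is E = z·σ/√n, so n = (zσ/E)².
At 95% confidence, z = 1.960.
E = 5% of 505 = 25.25 ms.
n = (1.960 × 110 / 25.25)² = 72.91
Round up: n = 73.

73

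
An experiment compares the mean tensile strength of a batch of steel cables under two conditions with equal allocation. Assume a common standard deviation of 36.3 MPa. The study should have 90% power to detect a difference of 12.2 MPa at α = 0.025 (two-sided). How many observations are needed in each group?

220 per group

For two equal groups, n per group = 2·((z_{α/2} + z_β)·σ/δ)².
z_{α/2} = 2.241; z_β = 1.282 (power 90%).
n = 2 × (3.523 × 36.3 / 12.2)² = 2 × 109.88 = 219.76
Round up: n = 220 per group.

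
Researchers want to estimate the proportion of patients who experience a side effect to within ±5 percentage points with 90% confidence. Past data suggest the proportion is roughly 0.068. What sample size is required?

69

For a proportion with margin E = 0.05 at 90% confidence, z = 1.645.
n = p̂(1−p̂)(z/E)² = 0.068 × 0.932 × (1.645/0.05)² = 68.60
Round up: n = 69.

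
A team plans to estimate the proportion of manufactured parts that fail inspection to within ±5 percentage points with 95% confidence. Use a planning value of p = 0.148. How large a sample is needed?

For a proportion with margin E = 0.05 at 95% confidence, z = 1.960.
n = p̂(1−p̂)(z/E)² = 0.148 × 0.852 × (1.960/0.05)² = 193.76
Round up: n = 194.

194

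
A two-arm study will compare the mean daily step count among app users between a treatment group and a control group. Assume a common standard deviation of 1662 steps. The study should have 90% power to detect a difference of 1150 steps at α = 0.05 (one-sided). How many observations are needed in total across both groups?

For two equal groups, n per group = 2·((z_α + z_β)·σ/δ)².
z_α = 1.645; z_β = 1.282 (power 90%).
n = 2 × (2.927 × 1662 / 1150)² = 2 × 17.89 = 35.78
Round up: n = 36 per group.
Total across both groups: 2 × 36 = 72.

72 total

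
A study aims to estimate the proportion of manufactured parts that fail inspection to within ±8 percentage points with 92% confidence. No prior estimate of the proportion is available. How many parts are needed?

120

For a proportion with margin E = 0.08 at 92% confidence, z = 1.751.
With no prior estimate, use p = 0.5, which maximizes p(1−p) at 0.25.
n = 0.25 × (z/E)² = 0.25 × (1.751/0.08)² = 119.77
Round up: n = 120.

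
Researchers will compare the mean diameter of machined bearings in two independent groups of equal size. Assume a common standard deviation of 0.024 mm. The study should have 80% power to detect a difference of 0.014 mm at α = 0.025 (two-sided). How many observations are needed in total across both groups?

112 total

For two equal groups, n per group = 2·((z_{α/2} + z_β)·σ/δ)².
z_{α/2} = 2.241; z_β = 0.842 (power 80%).
n = 2 × (3.083 × 0.024 / 0.014)² = 2 × 27.93 = 55.86
Round up: n = 56 per group.
Total across both groups: 2 × 56 = 112.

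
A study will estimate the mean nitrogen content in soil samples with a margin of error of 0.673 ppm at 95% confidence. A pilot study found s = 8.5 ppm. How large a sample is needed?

For a mean, the margin of error is E = z·σ/√n, so n = (zσ/E)².
At 95% confidence, z = 1.960.
n = (1.960 × 8.5 / 0.673)² = 612.80
Round up: n = 613.

613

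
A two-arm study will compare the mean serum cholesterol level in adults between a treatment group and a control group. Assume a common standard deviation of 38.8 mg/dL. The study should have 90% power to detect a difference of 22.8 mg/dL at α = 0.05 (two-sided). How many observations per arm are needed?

61 per group

For two equal groups, n per group = 2·((z_{α/2} + z_β)·σ/δ)².
z_{α/2} = 1.960; z_β = 1.282 (power 90%).
n = 2 × (3.242 × 38.8 / 22.8)² = 2 × 30.44 = 60.88
Round up: n = 61 per group.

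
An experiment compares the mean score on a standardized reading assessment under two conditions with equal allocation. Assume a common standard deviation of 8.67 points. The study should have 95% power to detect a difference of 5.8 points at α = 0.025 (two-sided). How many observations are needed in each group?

68 per group

For two equal groups, n per group = 2·((z_{α/2} + z_β)·σ/δ)².
z_{α/2} = 2.241; z_β = 1.645 (power 95%).
n = 2 × (3.886 × 8.67 / 5.8)² = 2 × 33.74 = 67.48
Round up: n = 68 per group.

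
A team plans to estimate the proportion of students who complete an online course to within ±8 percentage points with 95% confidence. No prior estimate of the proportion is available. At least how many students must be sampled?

151

For a proportion with margin E = 0.08 at 95% confidence, z = 1.960.
With no prior estimate, use p = 0.5, which maximizes p(1−p) at 0.25.
n = 0.25 × (z/E)² = 0.25 × (1.960/0.08)² = 150.06
Round up: n = 151.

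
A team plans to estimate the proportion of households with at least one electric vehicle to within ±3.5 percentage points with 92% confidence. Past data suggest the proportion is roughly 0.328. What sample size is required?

552

For a proportion with margin E = 0.035 at 92% confidence, z = 1.751.
n = p̂(1−p̂)(z/E)² = 0.328 × 0.672 × (1.751/0.035)² = 551.67
Round up: n = 552.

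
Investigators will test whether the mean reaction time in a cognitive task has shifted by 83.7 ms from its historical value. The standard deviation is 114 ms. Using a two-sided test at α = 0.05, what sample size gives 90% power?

20

For a one-sample z-test, n = ((z_{α/2} + z_β)·σ/δ)².
z_{α/2} = 1.960 (two-sided α = 0.05); z_β = 1.282 (power 90% → β = 0.1).
n = (3.242 × 114 / 83.7)² = 19.50
Round up: n = 20.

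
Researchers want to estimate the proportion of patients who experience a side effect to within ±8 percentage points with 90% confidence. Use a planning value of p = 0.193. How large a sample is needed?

For a proportion with margin E = 0.08 at 90% confidence, z = 1.645.
n = p̂(1−p̂)(z/E)² = 0.193 × 0.807 × (1.645/0.08)² = 65.85
Round up: n = 66.

n = 66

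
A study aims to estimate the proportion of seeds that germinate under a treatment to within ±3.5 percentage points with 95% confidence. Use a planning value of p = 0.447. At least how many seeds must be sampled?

776

For a proportion with margin E = 0.035 at 95% confidence, z = 1.960.
n = p̂(1−p̂)(z/E)² = 0.447 × 0.553 × (1.960/0.035)² = 775.19
Round up: n = 776.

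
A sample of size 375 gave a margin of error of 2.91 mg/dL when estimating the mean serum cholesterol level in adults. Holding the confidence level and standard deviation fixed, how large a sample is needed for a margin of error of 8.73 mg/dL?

n = 42

Margin of error scales as 1/√n, so n₂ = n₁·(E₁/E₂)².
n₂ = 375 × (2.91/8.73)² = 375 × 0.1111 = 41.66
Round up: n₂ = 42.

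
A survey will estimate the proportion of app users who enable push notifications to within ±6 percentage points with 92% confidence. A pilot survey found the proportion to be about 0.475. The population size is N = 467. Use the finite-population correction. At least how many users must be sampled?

For a proportion with margin E = 0.06 at 92% confidence, z = 1.751.
n = p̂(1−p̂)(z/E)² = 0.475 × 0.525 × (1.751/0.06)² = 212.38 — call this n₀.
Finite-population correction with N = 467: n = n₀ / (1 + (n₀−1)/N) = 212.38 / 1.453 = 146.17
Round up: n = 147.

147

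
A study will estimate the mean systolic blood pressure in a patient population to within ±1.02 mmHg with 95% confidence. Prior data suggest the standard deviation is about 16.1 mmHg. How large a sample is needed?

958

For a mean, the margin of error is E = z·σ/√n, so n = (zσ/E)².
At 95% confidence, z = 1.960.
n = (1.960 × 16.1 / 1.02)² = 957.11
Round up: n = 958.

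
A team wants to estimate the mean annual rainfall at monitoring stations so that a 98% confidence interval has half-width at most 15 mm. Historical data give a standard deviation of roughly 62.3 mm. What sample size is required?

For a mean, the margin of error is E = z·σ/√n, so n = (zσ/E)².
At 98% confidence, z = 2.326.
n = (2.326 × 62.3 / 15)² = 93.33
Round up: n = 94.

94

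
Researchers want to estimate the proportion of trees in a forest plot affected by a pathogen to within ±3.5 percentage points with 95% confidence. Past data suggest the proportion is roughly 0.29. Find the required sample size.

646

For a proportion with margin E = 0.035 at 95% confidence, z = 1.960.
n = p̂(1−p̂)(z/E)² = 0.29 × 0.71 × (1.960/0.035)² = 645.70
Round up: n = 646.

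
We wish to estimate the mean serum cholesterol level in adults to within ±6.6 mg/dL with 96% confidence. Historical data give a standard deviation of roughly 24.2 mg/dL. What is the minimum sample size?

For a mean, the margin of error is E = z·σ/√n, so n = (zσ/E)².
At 96% confidence, z = 2.054.
n = (2.054 × 24.2 / 6.6)² = 56.72
Round up: n = 57.

n = 57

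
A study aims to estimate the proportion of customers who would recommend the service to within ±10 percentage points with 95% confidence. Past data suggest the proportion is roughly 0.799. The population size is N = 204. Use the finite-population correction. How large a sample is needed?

48

For a proportion with margin E = 0.1 at 95% confidence, z = 1.960.
n = p̂(1−p̂)(z/E)² = 0.799 × 0.201 × (1.960/0.1)² = 61.70 — call this n₀.
Finite-population correction with N = 204: n = n₀ / (1 + (n₀−1)/N) = 61.70 / 1.298 = 47.53
Round up: n = 48.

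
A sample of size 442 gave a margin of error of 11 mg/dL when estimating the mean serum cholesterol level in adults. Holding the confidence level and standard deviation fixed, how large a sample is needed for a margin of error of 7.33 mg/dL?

Margin of error scales as 1/√n, so n₂ = n₁·(E₁/E₂)².
n₂ = 442 × (11/7.33)² = 442 × 2.252 = 995.38
Round up: n₂ = 996.

996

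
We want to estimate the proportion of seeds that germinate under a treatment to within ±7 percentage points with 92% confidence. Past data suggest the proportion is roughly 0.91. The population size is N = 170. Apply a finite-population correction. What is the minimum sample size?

40

For a proportion with margin E = 0.07 at 92% confidence, z = 1.751.
n = p̂(1−p̂)(z/E)² = 0.91 × 0.09 × (1.751/0.07)² = 51.25 — call this n₀.
Finite-population correction with N = 170: n = n₀ / (1 + (n₀−1)/N) = 51.25 / 1.296 = 39.54
Round up: n = 40.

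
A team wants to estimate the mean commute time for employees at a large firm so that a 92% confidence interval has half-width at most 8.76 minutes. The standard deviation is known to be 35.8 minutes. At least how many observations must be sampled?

n = 52

For a mean, the margin of error is E = z·σ/√n, so n = (zσ/E)².
At 92% confidence, z = 1.751.
n = (1.751 × 35.8 / 8.76)² = 51.21
Round up: n = 52.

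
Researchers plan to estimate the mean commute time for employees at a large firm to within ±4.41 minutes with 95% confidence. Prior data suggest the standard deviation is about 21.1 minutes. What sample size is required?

For a mean, the margin of error is E = z·σ/√n, so n = (zσ/E)².
At 95% confidence, z = 1.960.
n = (1.960 × 21.1 / 4.41)² = 87.94
Round up: n = 88.

n = 88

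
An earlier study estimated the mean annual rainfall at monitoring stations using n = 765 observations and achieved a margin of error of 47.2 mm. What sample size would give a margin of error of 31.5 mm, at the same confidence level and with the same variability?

Margin of error scales as 1/√n, so n₂ = n₁·(E₁/E₂)².
n₂ = 765 × (47.2/31.5)² = 765 × 2.245 = 1717.43
Round up: n₂ = 1718.

1718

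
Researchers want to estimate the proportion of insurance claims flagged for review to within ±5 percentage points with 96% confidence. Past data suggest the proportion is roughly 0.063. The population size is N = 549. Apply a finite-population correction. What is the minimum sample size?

For a proportion with margin E = 0.05 at 96% confidence, z = 2.054.
n = p̂(1−p̂)(z/E)² = 0.063 × 0.937 × (2.054/0.05)² = 99.62 — call this n₀.
Finite-population correction with N = 549: n = n₀ / (1 + (n₀−1)/N) = 99.62 / 1.18 = 84.42
Round up: n = 85.

n = 85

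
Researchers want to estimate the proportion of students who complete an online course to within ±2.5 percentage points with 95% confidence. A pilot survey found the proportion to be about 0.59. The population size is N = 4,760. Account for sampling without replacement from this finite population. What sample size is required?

1134

For a proportion with margin E = 0.025 at 95% confidence, z = 1.960.
n = p̂(1−p̂)(z/E)² = 0.59 × 0.41 × (1.960/0.025)² = 1486.85 — call this n₀.
Finite-population correction with N = 4,760: n = n₀ / (1 + (n₀−1)/N) = 1486.85 / 1.312 = 1133.27
Round up: n = 1134.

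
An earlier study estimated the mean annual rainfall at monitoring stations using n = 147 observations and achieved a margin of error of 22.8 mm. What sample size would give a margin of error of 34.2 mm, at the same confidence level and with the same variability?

66

Margin of error scales as 1/√n, so n₂ = n₁·(E₁/E₂)².
n₂ = 147 × (22.8/34.2)² = 147 × 0.4444 = 65.33
Round up: n₂ = 66.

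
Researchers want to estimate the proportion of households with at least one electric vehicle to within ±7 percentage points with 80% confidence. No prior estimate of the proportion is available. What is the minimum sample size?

84

For a proportion with margin E = 0.07 at 80% confidence, z = 1.282.
With no prior estimate, use p = 0.5, which maximizes p(1−p) at 0.25.
n = 0.25 × (z/E)² = 0.25 × (1.282/0.07)² = 83.85
Round up: n = 84.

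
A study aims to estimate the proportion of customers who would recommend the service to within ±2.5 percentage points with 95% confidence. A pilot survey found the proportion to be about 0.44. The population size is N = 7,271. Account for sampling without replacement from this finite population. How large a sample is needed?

For a proportion with margin E = 0.025 at 95% confidence, z = 1.960.
n = p̂(1−p̂)(z/E)² = 0.44 × 0.56 × (1.960/0.025)² = 1514.51 — call this n₀.
Finite-population correction with N = 7,271: n = n₀ / (1 + (n₀−1)/N) = 1514.51 / 1.208 = 1253.73
Round up: n = 1254.

n = 1254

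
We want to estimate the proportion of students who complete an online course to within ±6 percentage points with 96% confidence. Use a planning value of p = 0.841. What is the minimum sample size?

For a proportion with margin E = 0.06 at 96% confidence, z = 2.054.
n = p̂(1−p̂)(z/E)² = 0.841 × 0.159 × (2.054/0.06)² = 156.71
Round up: n = 157.

157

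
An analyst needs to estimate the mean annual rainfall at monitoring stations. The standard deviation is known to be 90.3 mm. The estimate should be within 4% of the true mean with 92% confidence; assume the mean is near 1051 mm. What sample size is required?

15

For a mean, the margin of error is E = z·σ/√n, so n = (zσ/E)².
At 92% confidence, z = 1.751.
E = 4% of 1051 = 42.04 mm.
n = (1.751 × 90.3 / 42.04)² = 14.15
Round up: n = 15.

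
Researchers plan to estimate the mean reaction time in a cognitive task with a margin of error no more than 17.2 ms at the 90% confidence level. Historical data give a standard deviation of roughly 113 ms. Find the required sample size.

For a mean, the margin of error is E = z·σ/√n, so n = (zσ/E)².
At 90% confidence, z = 1.645.
n = (1.645 × 113 / 17.2)² = 116.80
Round up: n = 117.

n = 117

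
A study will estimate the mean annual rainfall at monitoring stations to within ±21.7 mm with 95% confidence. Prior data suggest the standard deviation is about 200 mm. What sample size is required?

327

For a mean, the margin of error is E = z·σ/√n, so n = (zσ/E)².
At 95% confidence, z = 1.960.
n = (1.960 × 200 / 21.7)² = 326.33
Round up: n = 327.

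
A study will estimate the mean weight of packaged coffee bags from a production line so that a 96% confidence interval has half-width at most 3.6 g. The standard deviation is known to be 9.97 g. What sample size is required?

For a mean, the margin of error is E = z·σ/√n, so n = (zσ/E)².
At 96% confidence, z = 2.054.
n = (2.054 × 9.97 / 3.6)² = 32.36
Round up: n = 33.

n = 33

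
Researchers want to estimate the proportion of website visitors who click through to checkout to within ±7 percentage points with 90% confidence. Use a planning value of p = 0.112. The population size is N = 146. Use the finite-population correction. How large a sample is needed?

For a proportion with margin E = 0.07 at 90% confidence, z = 1.645.
n = p̂(1−p̂)(z/E)² = 0.112 × 0.888 × (1.645/0.07)² = 54.92 — call this n₀.
Finite-population correction with N = 146: n = n₀ / (1 + (n₀−1)/N) = 54.92 / 1.369 = 40.12
Round up: n = 41.

n = 41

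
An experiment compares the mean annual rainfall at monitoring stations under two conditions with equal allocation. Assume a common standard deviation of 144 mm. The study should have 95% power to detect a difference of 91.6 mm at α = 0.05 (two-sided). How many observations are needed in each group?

65 per group

For two equal groups, n per group = 2·((z_{α/2} + z_β)·σ/δ)².
z_{α/2} = 1.960; z_β = 1.645 (power 95%).
n = 2 × (3.605 × 144 / 91.6)² = 2 × 32.12 = 64.24
Round up: n = 65 per group.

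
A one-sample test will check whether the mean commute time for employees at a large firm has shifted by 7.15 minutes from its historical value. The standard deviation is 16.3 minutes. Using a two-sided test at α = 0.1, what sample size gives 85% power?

38

For a one-sample z-test, n = ((z_{α/2} + z_β)·σ/δ)².
z_{α/2} = 1.645 (two-sided α = 0.1); z_β = 1.036 (power 85% → β = 0.15).
n = (2.681 × 16.3 / 7.15)² = 37.36
Round up: n = 38.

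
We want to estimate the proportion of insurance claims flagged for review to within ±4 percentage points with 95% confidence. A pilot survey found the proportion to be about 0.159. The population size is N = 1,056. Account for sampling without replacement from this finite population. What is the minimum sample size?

For a proportion with margin E = 0.04 at 95% confidence, z = 1.960.
n = p̂(1−p̂)(z/E)² = 0.159 × 0.841 × (1.960/0.04)² = 321.06 — call this n₀.
Finite-population correction with N = 1,056: n = n₀ / (1 + (n₀−1)/N) = 321.06 / 1.303 = 246.40
Round up: n = 247.

247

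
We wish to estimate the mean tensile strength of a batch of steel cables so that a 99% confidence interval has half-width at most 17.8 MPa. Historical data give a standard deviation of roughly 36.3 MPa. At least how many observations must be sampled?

n = 28

For a mean, the margin of error is E = z·σ/√n, so n = (zσ/E)².
At 99% confidence, z = 2.576.
n = (2.576 × 36.3 / 17.8)² = 27.60
Round up: n = 28.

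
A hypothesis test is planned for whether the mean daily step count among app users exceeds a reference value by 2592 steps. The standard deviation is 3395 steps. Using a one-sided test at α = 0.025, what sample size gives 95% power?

For a one-sample z-test, n = ((z_α + z_β)·σ/δ)².
z_α = 1.960 (one-sided α = 0.025); z_β = 1.645 (power 95% → β = 0.05).
n = (3.605 × 3395 / 2592)² = 22.30
Round up: n = 23.

23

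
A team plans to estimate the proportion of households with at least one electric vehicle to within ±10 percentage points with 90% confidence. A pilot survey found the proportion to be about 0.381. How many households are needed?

For a proportion with margin E = 0.1 at 90% confidence, z = 1.645.
n = p̂(1−p̂)(z/E)² = 0.381 × 0.619 × (1.645/0.1)² = 63.82
Round up: n = 64.

n = 64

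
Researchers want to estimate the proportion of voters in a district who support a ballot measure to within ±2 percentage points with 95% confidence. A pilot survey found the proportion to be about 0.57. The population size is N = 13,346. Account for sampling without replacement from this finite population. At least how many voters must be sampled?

For a proportion with margin E = 0.02 at 95% confidence, z = 1.960.
n = p̂(1−p̂)(z/E)² = 0.57 × 0.43 × (1.960/0.02)² = 2353.94 — call this n₀.
Finite-population correction with N = 13,346: n = n₀ / (1 + (n₀−1)/N) = 2353.94 / 1.176 = 2001.65
Round up: n = 2002.

n = 2002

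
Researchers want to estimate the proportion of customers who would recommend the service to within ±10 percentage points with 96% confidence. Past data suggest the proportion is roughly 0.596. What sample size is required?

102

For a proportion with margin E = 0.1 at 96% confidence, z = 2.054.
n = p̂(1−p̂)(z/E)² = 0.596 × 0.404 × (2.054/0.1)² = 101.58
Round up: n = 102.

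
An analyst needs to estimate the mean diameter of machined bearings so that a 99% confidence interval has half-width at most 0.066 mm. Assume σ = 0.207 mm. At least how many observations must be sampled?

66

For a mean, the margin of error is E = z·σ/√n, so n = (zσ/E)².
At 99% confidence, z = 2.576.
n = (2.576 × 0.207 / 0.066)² = 65.27
Round up: n = 66.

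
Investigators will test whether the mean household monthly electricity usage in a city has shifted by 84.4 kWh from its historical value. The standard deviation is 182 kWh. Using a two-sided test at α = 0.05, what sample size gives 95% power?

For a one-sample z-test, n = ((z_{α/2} + z_β)·σ/δ)².
z_{α/2} = 1.960 (two-sided α = 0.05); z_β = 1.645 (power 95% → β = 0.05).
n = (3.605 × 182 / 84.4)² = 60.43
Round up: n = 61.

61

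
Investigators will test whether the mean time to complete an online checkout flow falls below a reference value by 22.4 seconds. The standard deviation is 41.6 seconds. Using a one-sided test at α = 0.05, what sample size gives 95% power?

For a one-sample z-test, n = ((z_α + z_β)·σ/δ)².
z_α = 1.645 (one-sided α = 0.05); z_β = 1.645 (power 95% → β = 0.05).
n = (3.290 × 41.6 / 22.4)² = 37.33
Round up: n = 38.

38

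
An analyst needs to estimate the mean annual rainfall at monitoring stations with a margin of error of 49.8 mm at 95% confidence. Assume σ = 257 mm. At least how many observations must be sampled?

103

For a mean, the margin of error is E = z·σ/√n, so n = (zσ/E)².
At 95% confidence, z = 1.960.
n = (1.960 × 257 / 49.8)² = 102.31
Round up: n = 103.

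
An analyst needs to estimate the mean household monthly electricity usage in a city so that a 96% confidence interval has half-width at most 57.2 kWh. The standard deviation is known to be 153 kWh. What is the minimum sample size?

For a mean, the margin of error is E = z·σ/√n, so n = (zσ/E)².
At 96% confidence, z = 2.054.
n = (2.054 × 153 / 57.2)² = 30.19
Round up: n = 31.

n = 31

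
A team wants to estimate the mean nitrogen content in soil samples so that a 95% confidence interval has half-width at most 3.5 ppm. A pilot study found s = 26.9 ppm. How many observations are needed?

For a mean, the margin of error is E = z·σ/√n, so n = (zσ/E)².
At 95% confidence, z = 1.960.
n = (1.960 × 26.9 / 3.5)² = 226.92
Round up: n = 227.

n = 227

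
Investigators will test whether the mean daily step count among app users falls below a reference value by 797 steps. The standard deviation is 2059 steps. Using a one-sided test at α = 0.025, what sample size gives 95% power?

87

For a one-sample z-test, n = ((z_α + z_β)·σ/δ)².
z_α = 1.960 (one-sided α = 0.025); z_β = 1.645 (power 95% → β = 0.05).
n = (3.605 × 2059 / 797)² = 86.74
Round up: n = 87.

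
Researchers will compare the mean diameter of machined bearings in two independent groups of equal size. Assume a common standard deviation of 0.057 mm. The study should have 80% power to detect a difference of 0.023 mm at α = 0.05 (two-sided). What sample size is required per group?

97 per group

For two equal groups, n per group = 2·((z_{α/2} + z_β)·σ/δ)².
z_{α/2} = 1.960; z_β = 0.842 (power 80%).
n = 2 × (2.802 × 0.057 / 0.023)² = 2 × 48.22 = 96.44
Round up: n = 97 per group.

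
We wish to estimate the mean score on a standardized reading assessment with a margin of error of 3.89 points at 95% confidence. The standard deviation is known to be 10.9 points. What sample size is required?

For a mean, the margin of error is E = z·σ/√n, so n = (zσ/E)².
At 95% confidence, z = 1.960.
n = (1.960 × 10.9 / 3.89)² = 30.16
Round up: n = 31.

31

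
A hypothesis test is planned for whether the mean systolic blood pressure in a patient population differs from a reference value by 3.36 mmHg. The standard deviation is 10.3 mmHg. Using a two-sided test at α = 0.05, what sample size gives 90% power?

99

For a one-sample z-test, n = ((z_{α/2} + z_β)·σ/δ)².
z_{α/2} = 1.960 (two-sided α = 0.05); z_β = 1.282 (power 90% → β = 0.1).
n = (3.242 × 10.3 / 3.36)² = 98.77
Round up: n = 99.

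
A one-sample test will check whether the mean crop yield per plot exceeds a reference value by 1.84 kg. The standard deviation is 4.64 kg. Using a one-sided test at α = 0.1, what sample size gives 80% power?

For a one-sample z-test, n = ((z_α + z_β)·σ/δ)².
z_α = 1.282 (one-sided α = 0.1); z_β = 0.842 (power 80% → β = 0.2).
n = (2.124 × 4.64 / 1.84)² = 28.69
Round up: n = 29.

n = 29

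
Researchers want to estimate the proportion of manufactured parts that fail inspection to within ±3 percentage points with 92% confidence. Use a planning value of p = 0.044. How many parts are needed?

For a proportion with margin E = 0.03 at 92% confidence, z = 1.751.
n = p̂(1−p̂)(z/E)² = 0.044 × 0.956 × (1.751/0.03)² = 143.30
Round up: n = 144.

144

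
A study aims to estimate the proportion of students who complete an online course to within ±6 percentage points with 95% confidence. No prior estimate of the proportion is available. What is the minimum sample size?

267

For a proportion with margin E = 0.06 at 95% confidence, z = 1.960.
With no prior estimate, use p = 0.5, which maximizes p(1−p) at 0.25.
n = 0.25 × (z/E)² = 0.25 × (1.960/0.06)² = 266.78
Round up: n = 267.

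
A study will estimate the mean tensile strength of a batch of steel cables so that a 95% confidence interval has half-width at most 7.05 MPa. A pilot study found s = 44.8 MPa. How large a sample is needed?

For a mean, the margin of error is E = z·σ/√n, so n = (zσ/E)².
At 95% confidence, z = 1.960.
n = (1.960 × 44.8 / 7.05)² = 155.13
Round up: n = 156.

n = 156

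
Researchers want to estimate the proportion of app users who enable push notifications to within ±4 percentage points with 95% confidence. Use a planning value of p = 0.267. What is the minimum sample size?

For a proportion with margin E = 0.04 at 95% confidence, z = 1.960.
n = p̂(1−p̂)(z/E)² = 0.267 × 0.733 × (1.960/0.04)² = 469.90
Round up: n = 470.

n = 470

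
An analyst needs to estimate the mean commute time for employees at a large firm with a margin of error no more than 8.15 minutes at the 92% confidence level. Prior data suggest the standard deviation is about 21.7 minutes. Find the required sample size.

For a mean, the margin of error is E = z·σ/√n, so n = (zσ/E)².
At 92% confidence, z = 1.751.
n = (1.751 × 21.7 / 8.15)² = 21.74
Round up: n = 22.

22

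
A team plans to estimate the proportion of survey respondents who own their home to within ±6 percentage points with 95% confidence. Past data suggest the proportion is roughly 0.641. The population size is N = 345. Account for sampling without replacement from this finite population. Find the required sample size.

n = 144

For a proportion with margin E = 0.06 at 95% confidence, z = 1.960.
n = p̂(1−p̂)(z/E)² = 0.641 × 0.359 × (1.960/0.06)² = 245.56 — call this n₀.
Finite-population correction with N = 345: n = n₀ / (1 + (n₀−1)/N) = 245.56 / 1.709 = 143.69
Round up: n = 144.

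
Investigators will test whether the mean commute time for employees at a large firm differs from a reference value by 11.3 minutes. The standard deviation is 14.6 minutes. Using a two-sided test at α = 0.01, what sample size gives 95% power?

30

For a one-sample z-test, n = ((z_{α/2} + z_β)·σ/δ)².
z_{α/2} = 2.576 (two-sided α = 0.01); z_β = 1.645 (power 95% → β = 0.05).
n = (4.221 × 14.6 / 11.3)² = 29.74
Round up: n = 30.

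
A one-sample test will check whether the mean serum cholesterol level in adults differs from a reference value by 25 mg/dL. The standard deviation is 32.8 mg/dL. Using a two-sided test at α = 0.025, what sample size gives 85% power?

For a one-sample z-test, n = ((z_{α/2} + z_β)·σ/δ)².
z_{α/2} = 2.241 (two-sided α = 0.025); z_β = 1.036 (power 85% → β = 0.15).
n = (3.277 × 32.8 / 25)² = 18.49
Round up: n = 19.

19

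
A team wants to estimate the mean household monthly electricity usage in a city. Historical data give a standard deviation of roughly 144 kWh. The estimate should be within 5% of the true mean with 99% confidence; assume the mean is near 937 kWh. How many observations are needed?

n = 63

For a mean, the margin of error is E = z·σ/√n, so n = (zσ/E)².
At 99% confidence, z = 2.576.
E = 5% of 937 = 46.85 kWh.
n = (2.576 × 144 / 46.85)² = 62.69
Round up: n = 63.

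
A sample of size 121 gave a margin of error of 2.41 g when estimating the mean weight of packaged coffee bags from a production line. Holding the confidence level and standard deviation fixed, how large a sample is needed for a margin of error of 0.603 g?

1933

Margin of error scales as 1/√n, so n₂ = n₁·(E₁/E₂)².
n₂ = 121 × (2.41/0.603)² = 121 × 15.97 = 1932.37
Round up: n₂ = 1933.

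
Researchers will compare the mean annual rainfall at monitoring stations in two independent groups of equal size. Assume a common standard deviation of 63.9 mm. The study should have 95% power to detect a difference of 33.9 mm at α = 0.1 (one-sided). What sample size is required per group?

61 per group

For two equal groups, n per group = 2·((z_α + z_β)·σ/δ)².
z_α = 1.282; z_β = 1.645 (power 95%).
n = 2 × (2.927 × 63.9 / 33.9)² = 2 × 30.44 = 60.88
Round up: n = 61 per group.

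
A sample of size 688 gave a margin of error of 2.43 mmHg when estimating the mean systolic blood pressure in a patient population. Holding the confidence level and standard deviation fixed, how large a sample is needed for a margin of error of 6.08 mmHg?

110

Margin of error scales as 1/√n, so n₂ = n₁·(E₁/E₂)².
n₂ = 688 × (2.43/6.08)² = 688 × 0.1597 = 109.87
Round up: n₂ = 110.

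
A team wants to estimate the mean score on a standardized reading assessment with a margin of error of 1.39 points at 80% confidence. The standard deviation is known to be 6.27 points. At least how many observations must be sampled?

For a mean, the margin of error is E = z·σ/√n, so n = (zσ/E)².
At 80% confidence, z = 1.282.
n = (1.282 × 6.27 / 1.39)² = 33.44
Round up: n = 34.

34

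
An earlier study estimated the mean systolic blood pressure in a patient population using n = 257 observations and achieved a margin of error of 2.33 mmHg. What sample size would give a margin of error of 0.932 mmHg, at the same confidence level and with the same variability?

n = 1607

Margin of error scales as 1/√n, so n₂ = n₁·(E₁/E₂)².
n₂ = 257 × (2.33/0.932)² = 257 × 6.25 = 1606.25
Round up: n₂ = 1607.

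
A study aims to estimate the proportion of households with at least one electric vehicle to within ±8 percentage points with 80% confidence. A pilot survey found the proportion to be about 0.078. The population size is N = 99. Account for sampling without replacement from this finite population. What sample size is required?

16

For a proportion with margin E = 0.08 at 80% confidence, z = 1.282.
n = p̂(1−p̂)(z/E)² = 0.078 × 0.922 × (1.282/0.08)² = 18.47 — call this n₀.
Finite-population correction with N = 99: n = n₀ / (1 + (n₀−1)/N) = 18.47 / 1.176 = 15.71
Round up: n = 16.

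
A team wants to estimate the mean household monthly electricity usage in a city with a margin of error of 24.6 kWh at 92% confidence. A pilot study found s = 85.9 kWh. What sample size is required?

For a mean, the margin of error is E = z·σ/√n, so n = (zσ/E)².
At 92% confidence, z = 1.751.
n = (1.751 × 85.9 / 24.6)² = 37.38
Round up: n = 38.

38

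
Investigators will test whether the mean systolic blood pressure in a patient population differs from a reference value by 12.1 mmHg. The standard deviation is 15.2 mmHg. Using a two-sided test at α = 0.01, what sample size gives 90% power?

24

For a one-sample z-test, n = ((z_{α/2} + z_β)·σ/δ)².
z_{α/2} = 2.576 (two-sided α = 0.01); z_β = 1.282 (power 90% → β = 0.1).
n = (3.858 × 15.2 / 12.1)² = 23.49
Round up: n = 24.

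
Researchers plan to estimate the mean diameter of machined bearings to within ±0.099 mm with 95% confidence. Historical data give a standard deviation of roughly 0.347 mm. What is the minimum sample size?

48

For a mean, the margin of error is E = z·σ/√n, so n = (zσ/E)².
At 95% confidence, z = 1.960.
n = (1.960 × 0.347 / 0.099)² = 47.20
Round up: n = 48.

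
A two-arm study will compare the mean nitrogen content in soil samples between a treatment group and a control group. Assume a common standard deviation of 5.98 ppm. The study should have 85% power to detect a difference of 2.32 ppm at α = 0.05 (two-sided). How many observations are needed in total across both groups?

For two equal groups, n per group = 2·((z_{α/2} + z_β)·σ/δ)².
z_{α/2} = 1.960; z_β = 1.036 (power 85%).
n = 2 × (2.996 × 5.98 / 2.32)² = 2 × 59.64 = 119.28
Round up: n = 120 per group.
Total across both groups: 2 × 120 = 240.

240 total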